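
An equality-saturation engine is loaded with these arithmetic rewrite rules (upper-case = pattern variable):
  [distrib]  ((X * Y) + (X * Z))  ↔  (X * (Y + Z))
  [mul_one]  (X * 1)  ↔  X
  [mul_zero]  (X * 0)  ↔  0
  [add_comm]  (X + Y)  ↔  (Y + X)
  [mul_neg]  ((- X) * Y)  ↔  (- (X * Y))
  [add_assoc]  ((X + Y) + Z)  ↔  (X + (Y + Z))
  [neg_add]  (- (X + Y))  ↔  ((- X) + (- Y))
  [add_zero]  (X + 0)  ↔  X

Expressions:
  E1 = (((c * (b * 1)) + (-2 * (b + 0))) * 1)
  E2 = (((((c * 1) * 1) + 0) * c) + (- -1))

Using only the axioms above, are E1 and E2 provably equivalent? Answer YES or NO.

The axioms are sound identities: if E1 ↔* E2 then E1 and E2 evaluate identically under any assignment.
Under b=0, c=0: E1 evaluates to 0, E2 to 1. Distinct ⇒ no rewrite sequence connects them.

NO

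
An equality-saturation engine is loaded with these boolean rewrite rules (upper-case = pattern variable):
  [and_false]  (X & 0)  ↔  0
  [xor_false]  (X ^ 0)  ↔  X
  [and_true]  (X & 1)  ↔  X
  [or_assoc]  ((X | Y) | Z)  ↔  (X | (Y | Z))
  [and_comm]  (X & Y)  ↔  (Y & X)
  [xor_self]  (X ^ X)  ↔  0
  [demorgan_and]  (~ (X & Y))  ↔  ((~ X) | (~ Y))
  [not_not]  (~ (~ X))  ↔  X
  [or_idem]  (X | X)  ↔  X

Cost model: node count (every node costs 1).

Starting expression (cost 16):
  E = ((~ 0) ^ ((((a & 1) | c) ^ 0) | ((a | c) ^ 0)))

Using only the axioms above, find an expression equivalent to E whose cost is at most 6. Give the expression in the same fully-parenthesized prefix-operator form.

((~ 0) ^ (a | c))   [cost 6]

(1) (a & 1)  =[and_true →]=  a    ⊢ ((~ 0) ^ (((a | c) ^ 0) | ((a | c) ^ 0)))
(2) (((a | c) ^ 0) | ((a | c) ^ 0))  =[or_idem →]=  ((a | c) ^ 0)    ⊢ ((~ 0) ^ ((a | c) ^ 0))
(3) ((a | c) ^ 0)  =[xor_false →]=  (a | c)    ⊢ cost 6, within 6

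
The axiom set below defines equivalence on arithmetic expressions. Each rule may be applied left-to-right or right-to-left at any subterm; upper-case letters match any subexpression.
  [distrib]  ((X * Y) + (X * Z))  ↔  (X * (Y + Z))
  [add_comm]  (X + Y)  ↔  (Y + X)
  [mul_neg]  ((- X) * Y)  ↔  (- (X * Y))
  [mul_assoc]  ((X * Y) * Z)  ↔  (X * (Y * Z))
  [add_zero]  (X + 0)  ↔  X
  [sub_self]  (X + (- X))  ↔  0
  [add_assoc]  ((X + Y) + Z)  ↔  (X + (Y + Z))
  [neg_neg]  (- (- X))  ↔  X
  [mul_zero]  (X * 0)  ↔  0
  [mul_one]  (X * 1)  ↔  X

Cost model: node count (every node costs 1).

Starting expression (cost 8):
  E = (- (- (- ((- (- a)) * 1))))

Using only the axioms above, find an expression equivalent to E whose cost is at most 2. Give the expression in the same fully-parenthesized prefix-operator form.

(1) ((- (- a)) * 1)  =[mul_one →]=  (- (- a))    ⊢ (- (- (- (- (- a)))))
(2) (- (- (- a)))  =[neg_neg →]=  (- a)    ⊢ (- (- (- a)))
(3) (- (- (- a)))  =[neg_neg →]=  (- a)    ⊢ cost 2, within 2

(- a)   [cost 2]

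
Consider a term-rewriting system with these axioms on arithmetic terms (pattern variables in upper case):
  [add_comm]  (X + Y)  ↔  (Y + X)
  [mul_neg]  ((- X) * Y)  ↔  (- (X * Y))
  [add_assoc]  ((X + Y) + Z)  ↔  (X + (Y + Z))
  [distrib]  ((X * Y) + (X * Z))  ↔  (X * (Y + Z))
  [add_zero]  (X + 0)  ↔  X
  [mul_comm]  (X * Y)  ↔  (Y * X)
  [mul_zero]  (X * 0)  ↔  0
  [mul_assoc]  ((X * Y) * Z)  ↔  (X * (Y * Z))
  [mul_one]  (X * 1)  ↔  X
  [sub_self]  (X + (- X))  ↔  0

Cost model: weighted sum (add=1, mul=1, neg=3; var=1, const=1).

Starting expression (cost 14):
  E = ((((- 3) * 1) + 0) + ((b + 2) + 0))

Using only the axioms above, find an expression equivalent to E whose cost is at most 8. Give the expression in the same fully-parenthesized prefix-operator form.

step 1: add_zero (→) rewrites (((- 3) * 1) + 0) into ((- 3) * 1), now (((- 3) * 1) + ((b + 2) + 0))
step 2: mul_one (→) rewrites ((- 3) * 1) into (- 3), now ((- 3) + ((b + 2) + 0))
step 3: add_zero (→) rewrites ((b + 2) + 0) into (b + 2), reaching cost 8 (bound 8)

((- 3) + (b + 2))   [cost 8]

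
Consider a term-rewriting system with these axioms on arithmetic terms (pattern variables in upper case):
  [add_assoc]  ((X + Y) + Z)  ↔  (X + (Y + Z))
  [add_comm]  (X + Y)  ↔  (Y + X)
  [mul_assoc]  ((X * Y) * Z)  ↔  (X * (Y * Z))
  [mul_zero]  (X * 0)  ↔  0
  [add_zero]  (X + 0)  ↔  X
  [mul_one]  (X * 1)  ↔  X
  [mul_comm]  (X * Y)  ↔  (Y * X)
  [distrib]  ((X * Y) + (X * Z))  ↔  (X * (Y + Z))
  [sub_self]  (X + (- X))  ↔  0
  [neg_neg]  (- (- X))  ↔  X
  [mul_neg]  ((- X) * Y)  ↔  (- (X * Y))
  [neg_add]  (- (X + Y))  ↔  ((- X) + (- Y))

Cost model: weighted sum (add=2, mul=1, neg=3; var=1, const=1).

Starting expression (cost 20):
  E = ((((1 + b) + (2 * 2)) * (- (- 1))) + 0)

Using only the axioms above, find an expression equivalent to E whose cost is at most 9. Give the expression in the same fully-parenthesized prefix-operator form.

step 1: add_zero (→) rewrites ((((1 + b) + (2 * 2)) * (- (- 1))) + 0) into (((1 + b) + (2 * 2)) * (- (- 1)))
step 2: neg_neg (→) rewrites (- (- 1)) into 1, now (((1 + b) + (2 * 2)) * 1)
step 3: mul_one (→) rewrites (((1 + b) + (2 * 2)) * 1) into ((1 + b) + (2 * 2)), reaching cost 9 (bound 9)

((1 + b) + (2 * 2))   [cost 9]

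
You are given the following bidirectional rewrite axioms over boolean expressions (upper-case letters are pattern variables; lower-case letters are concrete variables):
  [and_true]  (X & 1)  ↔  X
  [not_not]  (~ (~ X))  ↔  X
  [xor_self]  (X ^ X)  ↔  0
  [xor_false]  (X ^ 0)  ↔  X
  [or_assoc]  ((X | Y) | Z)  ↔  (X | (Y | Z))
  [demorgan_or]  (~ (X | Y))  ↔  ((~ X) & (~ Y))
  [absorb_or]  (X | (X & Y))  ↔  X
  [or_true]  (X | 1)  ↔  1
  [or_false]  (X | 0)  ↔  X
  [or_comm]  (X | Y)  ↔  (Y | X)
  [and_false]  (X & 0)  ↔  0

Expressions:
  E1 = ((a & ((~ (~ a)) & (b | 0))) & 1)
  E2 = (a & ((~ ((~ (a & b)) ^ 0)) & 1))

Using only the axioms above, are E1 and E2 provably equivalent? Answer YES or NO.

(1) (~ (~ a))  =[not_not →]=  a    ⊢ ((a & (a & (b | 0))) & 1)
(2) ((a & (a & (b | 0))) & 1)  =[and_true →]=  (a & (a & (b | 0)))
(3) (b | 0)  =[or_false →]=  b    ⊢ (a & (a & b))
(4) (a & b)  =[and_true ←]=  ((a & b) & 1)    ⊢ (a & ((a & b) & 1))
(5) (a & b)  =[not_not ←]=  (~ (~ (a & b)))    ⊢ (a & ((~ (~ (a & b))) & 1))
(6) (~ (a & b))  =[xor_false ←]=  ((~ (a & b)) ^ 0)    ⊢ E2

YES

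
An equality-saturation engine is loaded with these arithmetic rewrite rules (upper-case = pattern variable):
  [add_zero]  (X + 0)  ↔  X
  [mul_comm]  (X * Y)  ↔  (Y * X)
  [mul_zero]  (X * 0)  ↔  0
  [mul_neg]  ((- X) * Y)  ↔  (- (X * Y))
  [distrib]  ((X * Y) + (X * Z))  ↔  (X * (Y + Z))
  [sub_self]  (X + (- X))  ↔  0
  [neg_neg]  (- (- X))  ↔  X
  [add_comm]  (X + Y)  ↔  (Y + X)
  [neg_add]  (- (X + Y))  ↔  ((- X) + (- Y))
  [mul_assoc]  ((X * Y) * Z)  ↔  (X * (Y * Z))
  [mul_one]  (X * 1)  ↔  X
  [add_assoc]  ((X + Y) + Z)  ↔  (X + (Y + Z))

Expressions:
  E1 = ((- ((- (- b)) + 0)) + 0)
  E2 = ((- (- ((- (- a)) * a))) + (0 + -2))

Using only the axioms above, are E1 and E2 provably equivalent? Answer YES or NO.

Every axiom is a valid identity, so a rewrite proof would force E1 and E2 to agree under every assignment.
At a=0, b=0: E1 = 0 but E2 = -2; they differ, so no derivation exists.

NO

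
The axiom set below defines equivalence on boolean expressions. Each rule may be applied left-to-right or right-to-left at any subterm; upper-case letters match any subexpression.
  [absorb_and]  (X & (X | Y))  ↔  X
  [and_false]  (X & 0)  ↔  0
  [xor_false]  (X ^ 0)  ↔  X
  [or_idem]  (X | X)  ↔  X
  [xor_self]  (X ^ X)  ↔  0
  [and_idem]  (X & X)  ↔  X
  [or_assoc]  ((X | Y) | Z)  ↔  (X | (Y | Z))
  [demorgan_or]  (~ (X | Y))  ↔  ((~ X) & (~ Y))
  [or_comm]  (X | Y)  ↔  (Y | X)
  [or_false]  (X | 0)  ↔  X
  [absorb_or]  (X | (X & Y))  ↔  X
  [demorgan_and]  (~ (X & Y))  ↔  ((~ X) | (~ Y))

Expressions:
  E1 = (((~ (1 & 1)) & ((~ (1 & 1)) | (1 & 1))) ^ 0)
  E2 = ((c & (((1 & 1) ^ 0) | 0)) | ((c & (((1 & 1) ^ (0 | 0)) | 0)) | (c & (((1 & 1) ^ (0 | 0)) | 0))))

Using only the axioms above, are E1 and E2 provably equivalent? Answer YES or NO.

The axioms are sound identities: if E1 ↔* E2 then E1 and E2 evaluate identically under any assignment.
Under c=1: E1 evaluates to 0, E2 to 1. Distinct ⇒ no rewrite sequence connects them.

NO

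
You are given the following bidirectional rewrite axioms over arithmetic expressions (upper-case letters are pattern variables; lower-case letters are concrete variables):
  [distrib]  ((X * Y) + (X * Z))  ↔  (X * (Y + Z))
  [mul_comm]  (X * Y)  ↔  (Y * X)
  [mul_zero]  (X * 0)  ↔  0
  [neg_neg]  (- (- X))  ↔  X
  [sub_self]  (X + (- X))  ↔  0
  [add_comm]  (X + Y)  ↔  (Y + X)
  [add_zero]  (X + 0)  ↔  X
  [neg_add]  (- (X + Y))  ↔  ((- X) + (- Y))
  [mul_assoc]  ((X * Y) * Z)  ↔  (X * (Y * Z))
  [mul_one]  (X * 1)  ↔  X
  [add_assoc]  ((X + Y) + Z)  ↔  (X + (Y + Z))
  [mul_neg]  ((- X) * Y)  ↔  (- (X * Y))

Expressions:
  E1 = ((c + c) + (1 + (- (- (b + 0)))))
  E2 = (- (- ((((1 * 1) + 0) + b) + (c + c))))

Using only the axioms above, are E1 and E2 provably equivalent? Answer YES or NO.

YES

step 1: add_comm (→) rewrites ((c + c) + (1 + (- (- (b + 0))))) into ((1 + (- (- (b + 0)))) + (c + c))
step 2: neg_neg (→) rewrites (- (- (b + 0))) into (b + 0), now ((1 + (b + 0)) + (c + c))
step 3: add_zero (→) rewrites (b + 0) into b, now ((1 + b) + (c + c))
step 4: mul_one (←) rewrites 1 into (1 * 1), now (((1 * 1) + b) + (c + c))
step 5: neg_neg (←) rewrites (((1 * 1) + b) + (c + c)) into (- (- (((1 * 1) + b) + (c + c))))
step 6: add_zero (←) rewrites (1 * 1) into ((1 * 1) + 0), which is E2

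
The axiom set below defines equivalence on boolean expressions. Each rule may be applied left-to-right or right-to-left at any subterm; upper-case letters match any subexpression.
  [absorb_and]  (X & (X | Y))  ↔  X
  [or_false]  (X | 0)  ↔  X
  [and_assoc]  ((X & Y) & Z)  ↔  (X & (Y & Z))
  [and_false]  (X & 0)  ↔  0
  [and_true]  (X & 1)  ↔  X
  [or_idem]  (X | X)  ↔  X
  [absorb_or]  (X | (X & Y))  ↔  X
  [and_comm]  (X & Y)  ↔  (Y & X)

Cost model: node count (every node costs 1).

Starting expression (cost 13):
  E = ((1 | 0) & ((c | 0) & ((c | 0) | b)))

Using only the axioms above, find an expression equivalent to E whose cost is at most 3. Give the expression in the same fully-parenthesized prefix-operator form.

1. [or_false →] (1 | 0)  →  1;  E = (1 & ((c | 0) & ((c | 0) | b)))
2. [absorb_and →] ((c | 0) & ((c | 0) | b))  →  (c | 0);  E = (1 & (c | 0))
3. [or_false →] (c | 0)  →  c;  cost 3 ≤ 3, done

(1 & c)   [cost 3]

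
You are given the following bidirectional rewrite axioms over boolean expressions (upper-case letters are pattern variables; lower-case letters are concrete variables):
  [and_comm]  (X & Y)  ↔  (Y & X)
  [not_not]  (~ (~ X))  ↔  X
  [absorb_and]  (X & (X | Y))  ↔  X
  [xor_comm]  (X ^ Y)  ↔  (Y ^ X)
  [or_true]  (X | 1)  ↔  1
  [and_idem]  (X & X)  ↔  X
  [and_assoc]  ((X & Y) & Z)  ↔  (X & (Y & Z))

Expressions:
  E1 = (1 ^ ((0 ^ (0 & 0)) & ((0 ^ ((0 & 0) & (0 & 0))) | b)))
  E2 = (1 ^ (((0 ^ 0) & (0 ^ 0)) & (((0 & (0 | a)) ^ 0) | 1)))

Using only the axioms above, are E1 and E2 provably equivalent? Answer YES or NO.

YES

step 1: and_idem (→) rewrites ((0 & 0) & (0 & 0)) into (0 & 0), now (1 ^ ((0 ^ (0 & 0)) & ((0 ^ (0 & 0)) | b)))
step 2: absorb_and (→) rewrites ((0 ^ (0 & 0)) & ((0 ^ (0 & 0)) | b)) into (0 ^ (0 & 0)), now (1 ^ (0 ^ (0 & 0)))
step 3: and_idem (→) rewrites (0 & 0) into 0, now (1 ^ (0 ^ 0))
step 4: absorb_and (←) rewrites (0 ^ 0) into ((0 ^ 0) & ((0 ^ 0) | 1)), now (1 ^ ((0 ^ 0) & ((0 ^ 0) | 1)))
step 5: and_idem (←) rewrites (0 ^ 0) into ((0 ^ 0) & (0 ^ 0)), now (1 ^ (((0 ^ 0) & (0 ^ 0)) & ((0 ^ 0) | 1)))
step 6: absorb_and (←) rewrites 0 into (0 & (0 | a)), which is E2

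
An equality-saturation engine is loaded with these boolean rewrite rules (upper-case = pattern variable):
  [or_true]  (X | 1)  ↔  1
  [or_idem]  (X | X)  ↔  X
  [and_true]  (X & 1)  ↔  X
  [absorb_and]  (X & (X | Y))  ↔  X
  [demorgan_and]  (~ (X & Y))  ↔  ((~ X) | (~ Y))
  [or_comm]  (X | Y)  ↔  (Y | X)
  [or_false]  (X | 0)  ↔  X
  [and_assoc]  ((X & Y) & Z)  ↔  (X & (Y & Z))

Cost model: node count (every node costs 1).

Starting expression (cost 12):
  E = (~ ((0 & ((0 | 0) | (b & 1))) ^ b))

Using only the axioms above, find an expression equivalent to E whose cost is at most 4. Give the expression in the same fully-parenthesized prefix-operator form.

step 1: and_true (→) rewrites (b & 1) into b, now (~ ((0 & ((0 | 0) | b)) ^ b))
step 2: or_false (→) rewrites (0 | 0) into 0, now (~ ((0 & (0 | b)) ^ b))
step 3: absorb_and (→) rewrites (0 & (0 | b)) into 0, reaching cost 4 (bound 4)

(~ (0 ^ b))   [cost 4]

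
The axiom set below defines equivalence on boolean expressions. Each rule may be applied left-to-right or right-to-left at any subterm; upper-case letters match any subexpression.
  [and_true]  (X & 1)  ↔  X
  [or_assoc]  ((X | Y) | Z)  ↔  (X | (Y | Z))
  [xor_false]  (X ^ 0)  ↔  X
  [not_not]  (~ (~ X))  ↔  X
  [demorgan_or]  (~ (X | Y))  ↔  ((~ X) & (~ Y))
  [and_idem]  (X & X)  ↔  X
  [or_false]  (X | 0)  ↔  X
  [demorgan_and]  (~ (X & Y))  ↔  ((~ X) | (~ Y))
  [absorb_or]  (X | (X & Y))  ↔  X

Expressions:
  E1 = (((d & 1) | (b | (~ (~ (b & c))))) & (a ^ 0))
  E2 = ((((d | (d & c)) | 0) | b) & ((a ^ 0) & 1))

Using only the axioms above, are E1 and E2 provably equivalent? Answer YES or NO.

YES

(1) (d & 1)  =[and_true →]=  d    ⊢ ((d | (b | (~ (~ (b & c))))) & (a ^ 0))
(2) (~ (~ (b & c)))  =[not_not →]=  (b & c)    ⊢ ((d | (b | (b & c))) & (a ^ 0))
(3) (b | (b & c))  =[absorb_or →]=  b    ⊢ ((d | b) & (a ^ 0))
(4) (a ^ 0)  =[and_true ←]=  ((a ^ 0) & 1)    ⊢ ((d | b) & ((a ^ 0) & 1))
(5) d  =[absorb_or ←]=  (d | (d & c))    ⊢ (((d | (d & c)) | b) & ((a ^ 0) & 1))
(6) (d | (d & c))  =[or_false ←]=  ((d | (d & c)) | 0)    ⊢ E2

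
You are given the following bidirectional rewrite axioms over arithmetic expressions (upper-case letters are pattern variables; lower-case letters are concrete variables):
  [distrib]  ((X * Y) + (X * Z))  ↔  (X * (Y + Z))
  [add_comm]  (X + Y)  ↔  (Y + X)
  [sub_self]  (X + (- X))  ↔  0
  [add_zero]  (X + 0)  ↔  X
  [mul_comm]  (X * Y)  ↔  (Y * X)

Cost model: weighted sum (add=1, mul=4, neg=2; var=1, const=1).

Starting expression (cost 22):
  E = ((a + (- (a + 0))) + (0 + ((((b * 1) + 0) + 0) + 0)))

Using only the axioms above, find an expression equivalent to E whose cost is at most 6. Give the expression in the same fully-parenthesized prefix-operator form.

1. [add_zero →] (((b * 1) + 0) + 0)  →  ((b * 1) + 0);  E = ((a + (- (a + 0))) + (0 + (((b * 1) + 0) + 0)))
2. [add_zero →] (a + 0)  →  a;  E = ((a + (- a)) + (0 + (((b * 1) + 0) + 0)))
3. [add_comm →] ((a + (- a)) + (0 + (((b * 1) + 0) + 0)))  →  ((0 + (((b * 1) + 0) + 0)) + (a + (- a)))
4. [mul_comm →] (b * 1)  →  (1 * b);  E = ((0 + (((1 * b) + 0) + 0)) + (a + (- a)))
5. [add_zero →] ((1 * b) + 0)  →  (1 * b);  E = ((0 + ((1 * b) + 0)) + (a + (- a)))
6. [add_zero →] ((1 * b) + 0)  →  (1 * b);  E = ((0 + (1 * b)) + (a + (- a)))
7. [sub_self →] (a + (- a))  →  0;  E = ((0 + (1 * b)) + 0)
8. [add_comm →] (0 + (1 * b))  →  ((1 * b) + 0);  E = (((1 * b) + 0) + 0)
9. [add_zero →] ((1 * b) + 0)  →  (1 * b);  E = ((1 * b) + 0)
10. [add_zero →] ((1 * b) + 0)  →  (1 * b);  cost 6 ≤ 6, done

(1 * b)   [cost 6]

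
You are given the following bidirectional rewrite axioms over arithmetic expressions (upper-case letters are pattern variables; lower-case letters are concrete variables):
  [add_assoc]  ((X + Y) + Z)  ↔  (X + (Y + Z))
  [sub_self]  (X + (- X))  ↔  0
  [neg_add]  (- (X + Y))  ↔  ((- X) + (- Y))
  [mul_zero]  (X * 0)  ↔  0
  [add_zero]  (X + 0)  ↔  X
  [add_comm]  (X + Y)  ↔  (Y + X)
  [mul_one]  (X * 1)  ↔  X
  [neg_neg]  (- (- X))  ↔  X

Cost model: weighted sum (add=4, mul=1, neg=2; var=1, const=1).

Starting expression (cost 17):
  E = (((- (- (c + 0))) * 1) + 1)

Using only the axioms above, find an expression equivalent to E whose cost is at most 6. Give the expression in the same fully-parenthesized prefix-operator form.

1. [neg_neg →] (- (- (c + 0)))  →  (c + 0);  E = (((c + 0) * 1) + 1)
2. [add_zero →] (c + 0)  →  c;  E = ((c * 1) + 1)
3. [mul_one →] (c * 1)  →  c;  cost 6 ≤ 6, done

(c + 1)   [cost 6]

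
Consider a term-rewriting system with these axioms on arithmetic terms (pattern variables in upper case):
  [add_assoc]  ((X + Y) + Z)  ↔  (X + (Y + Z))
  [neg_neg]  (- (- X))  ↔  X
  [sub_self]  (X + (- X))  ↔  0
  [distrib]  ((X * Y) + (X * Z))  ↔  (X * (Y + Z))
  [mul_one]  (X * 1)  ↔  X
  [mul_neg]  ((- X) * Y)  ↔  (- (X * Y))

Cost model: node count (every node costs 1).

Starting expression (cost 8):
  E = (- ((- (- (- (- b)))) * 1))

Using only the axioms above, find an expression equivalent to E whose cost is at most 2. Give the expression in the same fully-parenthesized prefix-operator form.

1. [mul_one →] ((- (- (- (- b)))) * 1)  →  (- (- (- (- b))));  E = (- (- (- (- (- b)))))
2. [neg_neg →] (- (- b))  →  b;  E = (- (- (- b)))
3. [neg_neg →] (- (- (- b)))  →  (- b);  cost 2 ≤ 2, done

(- b)   [cost 2]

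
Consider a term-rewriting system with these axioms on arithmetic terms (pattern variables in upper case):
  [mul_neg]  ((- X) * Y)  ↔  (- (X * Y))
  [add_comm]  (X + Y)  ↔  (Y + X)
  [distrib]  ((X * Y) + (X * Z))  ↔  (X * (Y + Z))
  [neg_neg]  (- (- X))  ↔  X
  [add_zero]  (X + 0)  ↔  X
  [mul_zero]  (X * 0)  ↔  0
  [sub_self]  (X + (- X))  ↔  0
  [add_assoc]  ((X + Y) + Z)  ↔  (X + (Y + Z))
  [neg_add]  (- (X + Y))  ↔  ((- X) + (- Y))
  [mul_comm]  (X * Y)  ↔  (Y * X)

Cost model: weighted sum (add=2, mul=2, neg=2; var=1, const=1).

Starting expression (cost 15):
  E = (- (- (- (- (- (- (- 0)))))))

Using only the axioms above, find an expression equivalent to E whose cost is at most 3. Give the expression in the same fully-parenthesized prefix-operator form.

(- 0)   [cost 3]

(1) (- (- (- (- (- (- (- 0)))))))  =[neg_neg →]=  (- (- (- (- (- 0)))))
(2) (- (- (- (- (- 0)))))  =[neg_neg →]=  (- (- (- 0)))
(3) (- (- (- 0)))  =[neg_neg →]=  (- 0)    ⊢ cost 3, within 3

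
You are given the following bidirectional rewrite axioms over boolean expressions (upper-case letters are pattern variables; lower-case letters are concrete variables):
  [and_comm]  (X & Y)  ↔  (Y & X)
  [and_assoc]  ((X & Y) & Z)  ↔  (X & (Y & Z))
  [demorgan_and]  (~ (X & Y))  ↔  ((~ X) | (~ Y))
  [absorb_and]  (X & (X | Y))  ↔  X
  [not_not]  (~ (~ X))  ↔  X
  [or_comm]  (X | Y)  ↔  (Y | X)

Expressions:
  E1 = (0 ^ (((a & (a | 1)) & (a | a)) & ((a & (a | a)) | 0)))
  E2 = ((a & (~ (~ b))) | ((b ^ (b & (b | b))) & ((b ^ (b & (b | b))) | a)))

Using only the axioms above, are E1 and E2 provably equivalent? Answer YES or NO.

All listed rules preserve value, hence provable equivalence implies equal values everywhere; look for a separating assignment.
a=1, b=0 gives E1 ↦ 1, E2 ↦ 0; values differ ⇒ not provably equivalent.

NO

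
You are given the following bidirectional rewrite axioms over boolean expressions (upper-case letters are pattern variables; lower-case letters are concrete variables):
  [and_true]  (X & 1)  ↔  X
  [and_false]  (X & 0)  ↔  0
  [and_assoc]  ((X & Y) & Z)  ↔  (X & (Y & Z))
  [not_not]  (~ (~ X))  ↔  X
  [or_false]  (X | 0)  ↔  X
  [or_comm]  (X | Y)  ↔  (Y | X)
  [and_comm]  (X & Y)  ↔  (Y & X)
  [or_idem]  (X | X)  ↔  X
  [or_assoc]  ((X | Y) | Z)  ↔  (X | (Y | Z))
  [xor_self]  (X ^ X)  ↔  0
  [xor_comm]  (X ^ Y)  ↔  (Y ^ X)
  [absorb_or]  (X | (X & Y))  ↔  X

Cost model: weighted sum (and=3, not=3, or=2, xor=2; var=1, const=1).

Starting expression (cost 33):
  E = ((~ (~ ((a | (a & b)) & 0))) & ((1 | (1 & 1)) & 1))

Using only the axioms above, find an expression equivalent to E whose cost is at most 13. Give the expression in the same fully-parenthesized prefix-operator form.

((a & 0) & (1 & 1))   [cost 13]

step 1: absorb_or (→) rewrites (1 | (1 & 1)) into 1, now ((~ (~ ((a | (a & b)) & 0))) & (1 & 1))
step 2: not_not (→) rewrites (~ (~ ((a | (a & b)) & 0))) into ((a | (a & b)) & 0), now (((a | (a & b)) & 0) & (1 & 1))
step 3: absorb_or (→) rewrites (a | (a & b)) into a, reaching cost 13 (bound 13)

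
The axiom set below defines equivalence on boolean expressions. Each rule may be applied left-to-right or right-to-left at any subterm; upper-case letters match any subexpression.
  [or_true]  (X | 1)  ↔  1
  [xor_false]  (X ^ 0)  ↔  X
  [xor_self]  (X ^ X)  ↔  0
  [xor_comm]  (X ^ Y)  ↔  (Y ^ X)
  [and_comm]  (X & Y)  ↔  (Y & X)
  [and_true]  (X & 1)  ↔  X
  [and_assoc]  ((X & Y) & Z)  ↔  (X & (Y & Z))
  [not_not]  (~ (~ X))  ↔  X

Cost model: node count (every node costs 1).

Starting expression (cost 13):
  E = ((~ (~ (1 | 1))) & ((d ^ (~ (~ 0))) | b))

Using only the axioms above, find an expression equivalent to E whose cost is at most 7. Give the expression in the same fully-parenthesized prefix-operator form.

1. [not_not →] (~ (~ 0))  →  0;  E = ((~ (~ (1 | 1))) & ((d ^ 0) | b))
2. [xor_false →] (d ^ 0)  →  d;  E = ((~ (~ (1 | 1))) & (d | b))
3. [not_not →] (~ (~ (1 | 1)))  →  (1 | 1);  cost 7 ≤ 7, done

((1 | 1) & (d | b))   [cost 7]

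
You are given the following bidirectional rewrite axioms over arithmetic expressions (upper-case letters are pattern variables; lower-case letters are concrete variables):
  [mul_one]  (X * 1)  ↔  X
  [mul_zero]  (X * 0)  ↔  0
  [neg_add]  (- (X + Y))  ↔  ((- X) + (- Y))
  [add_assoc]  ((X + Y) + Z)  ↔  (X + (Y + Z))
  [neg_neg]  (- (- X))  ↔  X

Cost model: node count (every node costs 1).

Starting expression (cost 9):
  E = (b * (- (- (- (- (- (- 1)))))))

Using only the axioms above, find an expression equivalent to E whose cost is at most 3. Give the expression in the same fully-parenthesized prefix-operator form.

(1) (- (- (- (- 1))))  =[neg_neg →]=  (- (- 1))    ⊢ (b * (- (- (- (- 1)))))
(2) (- (- (- 1)))  =[neg_neg →]=  (- 1)    ⊢ (b * (- (- 1)))
(3) (- (- 1))  =[neg_neg →]=  1    ⊢ cost 3, within 3

(b * 1)   [cost 3]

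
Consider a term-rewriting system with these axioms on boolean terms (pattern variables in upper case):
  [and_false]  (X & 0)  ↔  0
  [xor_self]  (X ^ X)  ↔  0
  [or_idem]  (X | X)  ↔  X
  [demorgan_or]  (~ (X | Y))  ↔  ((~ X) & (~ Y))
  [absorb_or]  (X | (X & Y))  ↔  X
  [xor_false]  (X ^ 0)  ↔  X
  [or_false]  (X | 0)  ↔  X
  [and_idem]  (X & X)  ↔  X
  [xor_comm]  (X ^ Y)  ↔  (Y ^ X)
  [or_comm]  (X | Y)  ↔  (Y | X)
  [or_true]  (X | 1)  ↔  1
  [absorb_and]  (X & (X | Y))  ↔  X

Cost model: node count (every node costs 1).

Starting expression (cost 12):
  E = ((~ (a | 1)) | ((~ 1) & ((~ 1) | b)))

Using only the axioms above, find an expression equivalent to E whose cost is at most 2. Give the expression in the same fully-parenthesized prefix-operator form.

(~ 1)   [cost 2]

1. [or_true →] (a | 1)  →  1;  E = ((~ 1) | ((~ 1) & ((~ 1) | b)))
2. [absorb_and →] ((~ 1) & ((~ 1) | b))  →  (~ 1);  E = ((~ 1) | (~ 1))
3. [or_idem →] ((~ 1) | (~ 1))  →  (~ 1);  cost 2 ≤ 2, done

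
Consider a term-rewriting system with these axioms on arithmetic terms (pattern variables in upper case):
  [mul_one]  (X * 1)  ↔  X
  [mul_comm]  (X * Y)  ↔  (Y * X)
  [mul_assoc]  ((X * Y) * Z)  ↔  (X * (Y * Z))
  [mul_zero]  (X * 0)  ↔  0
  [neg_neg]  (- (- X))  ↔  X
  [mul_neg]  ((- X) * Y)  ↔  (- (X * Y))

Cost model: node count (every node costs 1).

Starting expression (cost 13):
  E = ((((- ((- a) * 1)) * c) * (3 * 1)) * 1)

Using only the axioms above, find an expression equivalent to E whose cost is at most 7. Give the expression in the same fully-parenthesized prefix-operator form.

((a * c) * (3 * 1))   [cost 7]

(1) ((((- ((- a) * 1)) * c) * (3 * 1)) * 1)  =[mul_one →]=  (((- ((- a) * 1)) * c) * (3 * 1))
(2) ((- a) * 1)  =[mul_neg →]=  (- (a * 1))    ⊢ (((- (- (a * 1))) * c) * (3 * 1))
(3) (- (- (a * 1)))  =[neg_neg →]=  (a * 1)    ⊢ (((a * 1) * c) * (3 * 1))
(4) (a * 1)  =[mul_one →]=  a    ⊢ cost 7, within 7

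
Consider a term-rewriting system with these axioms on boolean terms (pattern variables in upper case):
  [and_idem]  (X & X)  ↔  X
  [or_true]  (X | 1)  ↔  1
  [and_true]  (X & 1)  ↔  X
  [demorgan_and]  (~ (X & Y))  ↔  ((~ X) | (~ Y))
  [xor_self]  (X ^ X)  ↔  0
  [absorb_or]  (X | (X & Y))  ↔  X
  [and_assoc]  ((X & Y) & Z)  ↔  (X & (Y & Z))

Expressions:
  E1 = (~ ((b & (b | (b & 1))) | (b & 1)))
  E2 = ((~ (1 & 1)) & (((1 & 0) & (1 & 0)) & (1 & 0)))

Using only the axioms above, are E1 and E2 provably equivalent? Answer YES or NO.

All listed rules preserve value, hence provable equivalence implies equal values everywhere; look for a separating assignment.
b=0 gives E1 ↦ 1, E2 ↦ 0; values differ ⇒ not provably equivalent.

NO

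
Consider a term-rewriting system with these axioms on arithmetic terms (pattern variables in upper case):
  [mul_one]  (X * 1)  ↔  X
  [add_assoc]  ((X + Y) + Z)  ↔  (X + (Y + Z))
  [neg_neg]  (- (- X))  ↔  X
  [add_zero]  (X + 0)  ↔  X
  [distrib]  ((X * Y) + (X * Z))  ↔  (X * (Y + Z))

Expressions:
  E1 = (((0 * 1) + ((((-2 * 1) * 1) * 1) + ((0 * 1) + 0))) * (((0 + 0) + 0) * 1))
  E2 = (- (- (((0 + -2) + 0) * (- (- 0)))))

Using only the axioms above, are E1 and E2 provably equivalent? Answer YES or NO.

(1) ((-2 * 1) * 1)  =[mul_one →]=  (-2 * 1)    ⊢ (((0 * 1) + (((-2 * 1) * 1) + ((0 * 1) + 0))) * (((0 + 0) + 0) * 1))
(2) (0 + 0)  =[add_zero →]=  0    ⊢ (((0 * 1) + (((-2 * 1) * 1) + ((0 * 1) + 0))) * ((0 + 0) * 1))
(3) ((-2 * 1) * 1)  =[mul_one →]=  (-2 * 1)    ⊢ (((0 * 1) + ((-2 * 1) + ((0 * 1) + 0))) * ((0 + 0) * 1))
(4) (-2 * 1)  =[mul_one →]=  -2    ⊢ (((0 * 1) + (-2 + ((0 * 1) + 0))) * ((0 + 0) * 1))
(5) (0 * 1)  =[mul_one →]=  0    ⊢ ((0 + (-2 + ((0 * 1) + 0))) * ((0 + 0) * 1))
(6) ((0 * 1) + 0)  =[add_zero →]=  (0 * 1)    ⊢ ((0 + (-2 + (0 * 1))) * ((0 + 0) * 1))
(7) ((0 + 0) * 1)  =[mul_one →]=  (0 + 0)    ⊢ ((0 + (-2 + (0 * 1))) * (0 + 0))
(8) (0 * 1)  =[mul_one →]=  0    ⊢ ((0 + (-2 + 0)) * (0 + 0))
(9) (0 + 0)  =[add_zero →]=  0    ⊢ ((0 + (-2 + 0)) * 0)
(10) (-2 + 0)  =[add_zero →]=  -2    ⊢ ((0 + -2) * 0)
(11) (0 + -2)  =[add_zero ←]=  ((0 + -2) + 0)    ⊢ (((0 + -2) + 0) * 0)
(12) 0  =[neg_neg ←]=  (- (- 0))    ⊢ (((0 + -2) + 0) * (- (- 0)))
(13) (((0 + -2) + 0) * (- (- 0)))  =[neg_neg ←]=  (- (- (((0 + -2) + 0) * (- (- 0)))))    ⊢ E2

YES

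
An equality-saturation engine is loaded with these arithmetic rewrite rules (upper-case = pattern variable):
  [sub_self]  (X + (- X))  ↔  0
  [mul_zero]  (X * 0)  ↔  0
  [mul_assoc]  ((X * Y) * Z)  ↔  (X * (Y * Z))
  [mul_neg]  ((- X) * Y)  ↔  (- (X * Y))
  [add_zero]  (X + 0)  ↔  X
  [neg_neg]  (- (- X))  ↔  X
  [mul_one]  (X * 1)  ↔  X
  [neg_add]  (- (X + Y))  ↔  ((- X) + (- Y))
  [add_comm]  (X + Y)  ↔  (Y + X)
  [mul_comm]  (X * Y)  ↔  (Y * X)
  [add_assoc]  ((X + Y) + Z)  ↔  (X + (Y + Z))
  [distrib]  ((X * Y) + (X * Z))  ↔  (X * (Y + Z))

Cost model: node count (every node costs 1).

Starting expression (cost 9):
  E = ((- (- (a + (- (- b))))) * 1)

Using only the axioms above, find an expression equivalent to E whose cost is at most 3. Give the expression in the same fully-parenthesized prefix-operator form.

(a + b)   [cost 3]

1. [mul_one →] ((- (- (a + (- (- b))))) * 1)  →  (- (- (a + (- (- b)))))
2. [neg_neg →] (- (- (a + (- (- b)))))  →  (a + (- (- b)))
3. [neg_neg →] (- (- b))  →  b;  cost 3 ≤ 3, done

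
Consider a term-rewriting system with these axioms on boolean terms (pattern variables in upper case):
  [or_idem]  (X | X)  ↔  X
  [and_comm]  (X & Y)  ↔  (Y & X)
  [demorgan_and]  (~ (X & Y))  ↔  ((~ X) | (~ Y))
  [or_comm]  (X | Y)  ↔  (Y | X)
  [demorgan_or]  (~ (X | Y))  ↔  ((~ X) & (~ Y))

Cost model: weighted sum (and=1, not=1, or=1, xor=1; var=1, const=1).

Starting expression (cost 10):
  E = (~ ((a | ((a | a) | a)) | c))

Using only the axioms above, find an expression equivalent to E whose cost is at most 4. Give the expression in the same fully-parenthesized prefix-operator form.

1. [or_idem →] (a | a)  →  a;  E = (~ ((a | (a | a)) | c))
2. [or_idem →] (a | a)  →  a;  E = (~ ((a | a) | c))
3. [or_idem →] (a | a)  →  a;  cost 4 ≤ 4, done

(~ (a | c))   [cost 4]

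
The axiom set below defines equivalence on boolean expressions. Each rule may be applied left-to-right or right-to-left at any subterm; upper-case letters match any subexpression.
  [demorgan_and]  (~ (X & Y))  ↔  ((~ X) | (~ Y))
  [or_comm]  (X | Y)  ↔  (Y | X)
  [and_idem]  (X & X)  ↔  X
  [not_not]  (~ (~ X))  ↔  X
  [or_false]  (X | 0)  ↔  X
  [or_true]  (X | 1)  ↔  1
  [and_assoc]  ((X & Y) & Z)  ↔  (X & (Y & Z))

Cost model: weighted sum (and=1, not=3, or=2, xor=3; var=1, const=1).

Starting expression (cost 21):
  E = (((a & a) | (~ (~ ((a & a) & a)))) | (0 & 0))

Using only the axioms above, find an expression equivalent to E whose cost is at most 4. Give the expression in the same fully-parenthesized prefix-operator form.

(a | a)   [cost 4]

1. [not_not →] (~ (~ ((a & a) & a)))  →  ((a & a) & a);  E = (((a & a) | ((a & a) & a)) | (0 & 0))
2. [and_idem →] (a & a)  →  a;  E = (((a & a) | (a & a)) | (0 & 0))
3. [and_idem →] (a & a)  →  a;  E = ((a | (a & a)) | (0 & 0))
4. [and_idem →] (0 & 0)  →  0;  E = ((a | (a & a)) | 0)
5. [and_idem →] (a & a)  →  a;  E = ((a | a) | 0)
6. [or_false →] ((a | a) | 0)  →  (a | a);  cost 4 ≤ 4, done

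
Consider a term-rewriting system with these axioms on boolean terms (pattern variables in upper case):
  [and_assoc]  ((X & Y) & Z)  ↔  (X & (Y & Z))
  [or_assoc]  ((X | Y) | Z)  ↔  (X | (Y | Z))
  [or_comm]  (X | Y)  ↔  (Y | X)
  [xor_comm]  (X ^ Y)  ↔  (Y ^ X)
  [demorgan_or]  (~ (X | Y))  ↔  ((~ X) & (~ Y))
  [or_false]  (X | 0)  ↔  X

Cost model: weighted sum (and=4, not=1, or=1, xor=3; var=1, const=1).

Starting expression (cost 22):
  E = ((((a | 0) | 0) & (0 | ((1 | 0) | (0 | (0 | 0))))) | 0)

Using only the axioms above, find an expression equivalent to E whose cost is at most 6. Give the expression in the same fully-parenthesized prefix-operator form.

(a & 1)   [cost 6]

1. [or_false →] (0 | 0)  →  0;  E = ((((a | 0) | 0) & (0 | ((1 | 0) | (0 | 0)))) | 0)
2. [or_false →] (a | 0)  →  a;  E = (((a | 0) & (0 | ((1 | 0) | (0 | 0)))) | 0)
3. [or_false →] (a | 0)  →  a;  E = ((a & (0 | ((1 | 0) | (0 | 0)))) | 0)
4. [or_false →] (0 | 0)  →  0;  E = ((a & (0 | ((1 | 0) | 0))) | 0)
5. [or_false →] ((a & (0 | ((1 | 0) | 0))) | 0)  →  (a & (0 | ((1 | 0) | 0)))
6. [or_comm →] (0 | ((1 | 0) | 0))  →  (((1 | 0) | 0) | 0);  E = (a & (((1 | 0) | 0) | 0))
7. [or_false →] ((1 | 0) | 0)  →  (1 | 0);  E = (a & ((1 | 0) | 0))
8. [or_false →] (1 | 0)  →  1;  E = (a & (1 | 0))
9. [or_false →] (1 | 0)  →  1;  cost 6 ≤ 6, done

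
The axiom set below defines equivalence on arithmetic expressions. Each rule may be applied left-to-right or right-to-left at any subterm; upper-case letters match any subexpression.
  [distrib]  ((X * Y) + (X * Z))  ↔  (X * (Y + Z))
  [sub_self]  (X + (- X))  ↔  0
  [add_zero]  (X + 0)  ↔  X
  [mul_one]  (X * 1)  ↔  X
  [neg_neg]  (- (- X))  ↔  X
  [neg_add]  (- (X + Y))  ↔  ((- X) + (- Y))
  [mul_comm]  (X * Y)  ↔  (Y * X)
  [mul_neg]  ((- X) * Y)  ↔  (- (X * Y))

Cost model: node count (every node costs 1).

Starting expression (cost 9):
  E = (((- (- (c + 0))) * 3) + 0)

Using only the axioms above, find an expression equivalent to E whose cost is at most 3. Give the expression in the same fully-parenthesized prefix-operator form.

step 1: add_zero (→) rewrites (c + 0) into c, now (((- (- c)) * 3) + 0)
step 2: add_zero (→) rewrites (((- (- c)) * 3) + 0) into ((- (- c)) * 3)
step 3: neg_neg (→) rewrites (- (- c)) into c, reaching cost 3 (bound 3)

(c * 3)   [cost 3]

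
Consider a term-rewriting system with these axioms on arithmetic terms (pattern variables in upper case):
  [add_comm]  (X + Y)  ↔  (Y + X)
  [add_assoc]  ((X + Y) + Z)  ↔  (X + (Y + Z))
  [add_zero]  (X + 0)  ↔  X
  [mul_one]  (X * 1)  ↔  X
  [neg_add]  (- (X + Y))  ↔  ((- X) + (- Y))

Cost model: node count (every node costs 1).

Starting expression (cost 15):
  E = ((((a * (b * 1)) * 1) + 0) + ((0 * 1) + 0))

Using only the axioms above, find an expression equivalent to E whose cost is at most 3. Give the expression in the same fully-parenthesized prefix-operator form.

(a * b)   [cost 3]

step 1: add_zero (→) rewrites (((a * (b * 1)) * 1) + 0) into ((a * (b * 1)) * 1), now (((a * (b * 1)) * 1) + ((0 * 1) + 0))
step 2: mul_one (→) rewrites ((a * (b * 1)) * 1) into (a * (b * 1)), now ((a * (b * 1)) + ((0 * 1) + 0))
step 3: mul_one (→) rewrites (0 * 1) into 0, now ((a * (b * 1)) + (0 + 0))
step 4: add_zero (→) rewrites (0 + 0) into 0, now ((a * (b * 1)) + 0)
step 5: add_zero (→) rewrites ((a * (b * 1)) + 0) into (a * (b * 1))
step 6: mul_one (→) rewrites (b * 1) into b, reaching cost 3 (bound 3)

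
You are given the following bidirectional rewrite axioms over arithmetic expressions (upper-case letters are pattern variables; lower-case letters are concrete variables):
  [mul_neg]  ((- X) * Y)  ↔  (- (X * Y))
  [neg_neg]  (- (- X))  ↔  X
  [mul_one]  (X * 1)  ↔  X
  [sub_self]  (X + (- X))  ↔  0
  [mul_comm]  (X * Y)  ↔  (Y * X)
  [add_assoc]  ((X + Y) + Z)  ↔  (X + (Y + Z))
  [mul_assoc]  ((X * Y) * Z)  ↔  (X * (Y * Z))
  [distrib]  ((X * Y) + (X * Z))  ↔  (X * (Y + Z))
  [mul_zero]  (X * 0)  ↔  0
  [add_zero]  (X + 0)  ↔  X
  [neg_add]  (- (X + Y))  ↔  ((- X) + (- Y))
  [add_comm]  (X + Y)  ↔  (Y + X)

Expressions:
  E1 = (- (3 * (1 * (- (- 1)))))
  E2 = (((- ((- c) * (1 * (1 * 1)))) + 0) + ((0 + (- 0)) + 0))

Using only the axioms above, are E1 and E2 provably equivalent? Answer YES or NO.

NO

All listed rules preserve value, hence provable equivalence implies equal values everywhere; look for a separating assignment.
c=0 gives E1 ↦ -3, E2 ↦ 0; values differ ⇒ not provably equivalent.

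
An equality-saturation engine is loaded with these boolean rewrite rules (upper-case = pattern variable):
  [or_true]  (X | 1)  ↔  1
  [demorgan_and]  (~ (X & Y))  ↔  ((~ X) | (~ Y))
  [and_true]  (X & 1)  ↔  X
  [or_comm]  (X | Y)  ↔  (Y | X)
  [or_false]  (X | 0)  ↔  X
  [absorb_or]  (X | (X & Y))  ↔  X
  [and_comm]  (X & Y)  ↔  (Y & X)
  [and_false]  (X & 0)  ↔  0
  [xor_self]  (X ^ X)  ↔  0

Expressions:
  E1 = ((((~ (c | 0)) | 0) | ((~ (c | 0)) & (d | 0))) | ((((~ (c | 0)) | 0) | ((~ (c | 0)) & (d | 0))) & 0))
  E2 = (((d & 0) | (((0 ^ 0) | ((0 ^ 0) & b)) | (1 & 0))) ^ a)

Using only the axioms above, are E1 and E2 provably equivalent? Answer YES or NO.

Every axiom is a valid identity, so a rewrite proof would force E1 and E2 to agree under every assignment.
At a=0, b=0, c=0, d=0: E1 = 1 but E2 = 0; they differ, so no derivation exists.

NO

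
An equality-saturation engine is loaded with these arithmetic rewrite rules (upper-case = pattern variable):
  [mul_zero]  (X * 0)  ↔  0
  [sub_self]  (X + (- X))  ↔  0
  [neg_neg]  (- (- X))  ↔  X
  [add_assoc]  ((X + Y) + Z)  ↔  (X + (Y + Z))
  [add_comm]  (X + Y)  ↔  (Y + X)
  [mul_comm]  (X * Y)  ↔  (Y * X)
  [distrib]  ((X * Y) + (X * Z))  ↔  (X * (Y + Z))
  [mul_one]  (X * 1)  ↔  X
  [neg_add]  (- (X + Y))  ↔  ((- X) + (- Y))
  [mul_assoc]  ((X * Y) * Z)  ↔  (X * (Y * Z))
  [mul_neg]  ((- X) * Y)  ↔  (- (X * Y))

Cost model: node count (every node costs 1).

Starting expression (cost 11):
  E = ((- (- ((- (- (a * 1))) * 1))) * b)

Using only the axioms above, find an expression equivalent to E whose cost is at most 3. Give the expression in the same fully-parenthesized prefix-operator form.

(b * a)   [cost 3]

1. [neg_neg →] (- (- (a * 1)))  →  (a * 1);  E = ((- (- ((a * 1) * 1))) * b)
2. [mul_comm →] ((- (- ((a * 1) * 1))) * b)  →  (b * (- (- ((a * 1) * 1))))
3. [mul_one →] (a * 1)  →  a;  E = (b * (- (- (a * 1))))
4. [mul_one →] (a * 1)  →  a;  E = (b * (- (- a)))
5. [neg_neg →] (- (- a))  →  a;  cost 3 ≤ 3, done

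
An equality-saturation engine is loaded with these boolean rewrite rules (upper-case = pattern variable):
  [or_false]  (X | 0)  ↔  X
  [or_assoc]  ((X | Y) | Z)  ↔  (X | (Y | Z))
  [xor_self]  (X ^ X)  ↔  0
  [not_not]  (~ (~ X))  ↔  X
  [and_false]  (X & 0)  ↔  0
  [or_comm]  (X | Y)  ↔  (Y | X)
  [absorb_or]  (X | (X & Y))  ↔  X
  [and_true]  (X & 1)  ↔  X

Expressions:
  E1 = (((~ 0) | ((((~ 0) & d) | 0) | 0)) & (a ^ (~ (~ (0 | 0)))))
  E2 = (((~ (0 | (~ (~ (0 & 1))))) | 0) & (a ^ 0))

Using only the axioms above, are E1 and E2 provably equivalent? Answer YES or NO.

YES

1. [or_false →] (((~ 0) & d) | 0)  →  ((~ 0) & d);  E1 = (((~ 0) | (((~ 0) & d) | 0)) & (a ^ (~ (~ (0 | 0)))))
2. [or_false →] (((~ 0) & d) | 0)  →  ((~ 0) & d);  E1 = (((~ 0) | ((~ 0) & d)) & (a ^ (~ (~ (0 | 0)))))
3. [absorb_or →] ((~ 0) | ((~ 0) & d))  →  (~ 0);  E1 = ((~ 0) & (a ^ (~ (~ (0 | 0)))))
4. [not_not →] (~ (~ (0 | 0)))  →  (0 | 0);  E1 = ((~ 0) & (a ^ (0 | 0)))
5. [or_false →] (0 | 0)  →  0;  E1 = ((~ 0) & (a ^ 0))
6. [absorb_or ←] 0  →  (0 | (0 & 1));  E1 = ((~ (0 | (0 & 1))) & (a ^ 0))
7. [not_not ←] (0 & 1)  →  (~ (~ (0 & 1)));  E1 = ((~ (0 | (~ (~ (0 & 1))))) & (a ^ 0))
8. [or_false ←] (~ (0 | (~ (~ (0 & 1)))))  →  ((~ (0 | (~ (~ (0 & 1))))) | 0);  this is E2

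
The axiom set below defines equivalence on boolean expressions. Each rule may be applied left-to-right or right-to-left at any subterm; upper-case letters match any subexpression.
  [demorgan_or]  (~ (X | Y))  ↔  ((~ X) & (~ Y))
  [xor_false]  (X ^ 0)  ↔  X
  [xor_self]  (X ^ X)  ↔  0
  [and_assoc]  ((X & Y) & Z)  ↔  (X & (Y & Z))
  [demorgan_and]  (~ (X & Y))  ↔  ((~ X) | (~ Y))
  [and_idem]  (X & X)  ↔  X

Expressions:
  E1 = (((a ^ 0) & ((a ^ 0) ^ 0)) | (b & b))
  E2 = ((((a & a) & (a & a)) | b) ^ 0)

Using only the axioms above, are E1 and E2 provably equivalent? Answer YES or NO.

YES

1. [xor_false →] ((a ^ 0) ^ 0)  →  (a ^ 0);  E1 = (((a ^ 0) & (a ^ 0)) | (b & b))
2. [and_idem →] ((a ^ 0) & (a ^ 0))  →  (a ^ 0);  E1 = ((a ^ 0) | (b & b))
3. [xor_false →] (a ^ 0)  →  a;  E1 = (a | (b & b))
4. [and_idem →] (b & b)  →  b;  E1 = (a | b)
5. [and_idem ←] a  →  (a & a);  E1 = ((a & a) | b)
6. [xor_false ←] ((a & a) | b)  →  (((a & a) | b) ^ 0)
7. [and_idem ←] (a & a)  →  ((a & a) & (a & a));  this is E2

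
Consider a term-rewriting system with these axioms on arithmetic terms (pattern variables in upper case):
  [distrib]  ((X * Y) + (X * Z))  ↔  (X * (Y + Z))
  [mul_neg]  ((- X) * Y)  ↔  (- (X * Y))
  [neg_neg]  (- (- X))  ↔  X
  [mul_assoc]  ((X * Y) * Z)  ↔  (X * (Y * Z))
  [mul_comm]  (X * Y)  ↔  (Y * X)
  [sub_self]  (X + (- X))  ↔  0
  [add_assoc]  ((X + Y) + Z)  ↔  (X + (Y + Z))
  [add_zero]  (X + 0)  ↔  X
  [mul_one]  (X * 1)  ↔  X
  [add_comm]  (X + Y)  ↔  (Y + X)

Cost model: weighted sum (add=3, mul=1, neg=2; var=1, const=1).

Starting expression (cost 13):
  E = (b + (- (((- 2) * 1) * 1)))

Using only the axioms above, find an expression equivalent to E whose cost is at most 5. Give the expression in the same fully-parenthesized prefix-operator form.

(b + 2)   [cost 5]

(1) ((- 2) * 1)  =[mul_one →]=  (- 2)    ⊢ (b + (- ((- 2) * 1)))
(2) ((- 2) * 1)  =[mul_one →]=  (- 2)    ⊢ (b + (- (- 2)))
(3) (- (- 2))  =[neg_neg →]=  2    ⊢ cost 5, within 5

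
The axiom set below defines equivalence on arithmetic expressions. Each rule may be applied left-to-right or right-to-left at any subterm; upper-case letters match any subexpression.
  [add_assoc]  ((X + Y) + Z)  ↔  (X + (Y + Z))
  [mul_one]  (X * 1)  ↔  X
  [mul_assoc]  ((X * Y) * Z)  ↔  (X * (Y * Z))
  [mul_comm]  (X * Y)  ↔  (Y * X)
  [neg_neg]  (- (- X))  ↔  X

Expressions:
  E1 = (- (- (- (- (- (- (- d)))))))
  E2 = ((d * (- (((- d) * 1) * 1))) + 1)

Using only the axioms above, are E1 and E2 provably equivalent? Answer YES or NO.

Every axiom is a valid identity, so a rewrite proof would force E1 and E2 to agree under every assignment.
At d=0: E1 = 0 but E2 = 1; they differ, so no derivation exists.

NO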